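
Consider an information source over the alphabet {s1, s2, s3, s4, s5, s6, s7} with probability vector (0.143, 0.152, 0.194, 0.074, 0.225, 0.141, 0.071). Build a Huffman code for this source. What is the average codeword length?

2.726 bits/symbol

Repeatedly combine the two least-probable nodes; the expected code length is the sum of the merged weights.
merge 71/1000 + 37/500 → 29/200
merge 141/1000 + 143/1000 → 71/250
merge 29/200 + 19/125 → 297/1000
merge 97/500 + 9/40 → 419/1000
merge 71/250 + 297/1000 → 581/1000
merge 419/1000 + 581/1000 → 1
L = 29/200 + 71/250 + 297/1000 + 419/1000 + 581/1000 + 1 = 1363/500 = 2.726 bits/symbol.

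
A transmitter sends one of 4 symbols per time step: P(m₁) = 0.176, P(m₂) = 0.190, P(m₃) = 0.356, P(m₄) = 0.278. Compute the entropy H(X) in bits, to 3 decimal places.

H = −Σ pᵢ log₂ pᵢ.
−0.176·log₂(0.176) = 0.4411
−0.190·log₂(0.190) = 0.4552
−0.356·log₂(0.356) = 0.5305
−0.278·log₂(0.278) = 0.5134
Sum ≈ 1.9402 → 1.940 bits.

1.940 bits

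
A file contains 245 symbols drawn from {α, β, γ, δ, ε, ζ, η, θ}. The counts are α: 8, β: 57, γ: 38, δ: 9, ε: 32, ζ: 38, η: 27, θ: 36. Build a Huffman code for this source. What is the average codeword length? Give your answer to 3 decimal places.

Probabilities are the counts divided by 245.
Repeatedly combine the two least-probable nodes; the expected code length is the sum of the merged weights.
merge 8/245 + 9/245 → 17/245
merge 17/245 + 27/245 → 44/245
merge 32/245 + 36/245 → 68/245
merge 38/245 + 38/245 → 76/245
merge 44/245 + 57/245 → 101/245
merge 68/245 + 76/245 → 144/245
merge 101/245 + 144/245 → 1
L = 17/245 + 44/245 + 68/245 + 76/245 + 101/245 + 144/245 + 1 = 139/49 ≈ 2.837 bits/symbol.

2.837 bits/symbol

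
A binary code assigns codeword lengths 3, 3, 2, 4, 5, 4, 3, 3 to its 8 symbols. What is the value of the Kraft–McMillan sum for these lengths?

With common denominator 2^5 = 32: Σ 2^(−ℓᵢ) = 4/32 + 4/32 + 8/32 + 2/32 + 1/32 + 2/32 + 4/32 + 4/32 = 29/32 = 0.90625.

0.90625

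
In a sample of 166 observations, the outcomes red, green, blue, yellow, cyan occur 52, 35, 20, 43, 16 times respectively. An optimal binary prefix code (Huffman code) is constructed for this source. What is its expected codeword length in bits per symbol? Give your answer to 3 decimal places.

Probabilities are the counts divided by 166.
Repeatedly combine the two least-probable nodes; the expected code length is the sum of the merged weights.
merge 8/83 + 10/83 → 18/83
merge 35/166 + 18/83 → 71/166
merge 43/166 + 26/83 → 95/166
merge 71/166 + 95/166 → 1
L = 18/83 + 71/166 + 95/166 + 1 = 184/83 ≈ 2.217 bits/symbol.

2.217 bits/symbol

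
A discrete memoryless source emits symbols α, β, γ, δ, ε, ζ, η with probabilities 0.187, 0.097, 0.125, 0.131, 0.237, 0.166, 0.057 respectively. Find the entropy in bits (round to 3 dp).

H = −Σ pᵢ log₂ pᵢ.
−0.187·log₂(0.187) = 0.4523
−0.097·log₂(0.097) = 0.3265
−0.125·log₂(0.125) = 0.3750
−0.131·log₂(0.131) = 0.3841
−0.237·log₂(0.237) = 0.4923
−0.166·log₂(0.166) = 0.4301
−0.057·log₂(0.057) = 0.2356
Sum ≈ 2.6959 → 2.696 bits.

2.696 bits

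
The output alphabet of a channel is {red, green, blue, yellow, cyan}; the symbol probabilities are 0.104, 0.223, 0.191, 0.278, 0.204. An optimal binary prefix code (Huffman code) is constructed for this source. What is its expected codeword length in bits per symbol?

Repeatedly combine the two least-probable nodes; the expected code length is the sum of the merged weights.
merge 13/125 + 191/1000 → 59/200
merge 51/250 + 223/1000 → 427/1000
merge 139/500 + 59/200 → 573/1000
merge 427/1000 + 573/1000 → 1
L = 59/200 + 427/1000 + 573/1000 + 1 = 459/200 = 2.295 bits/symbol.

2.295 bits/symbol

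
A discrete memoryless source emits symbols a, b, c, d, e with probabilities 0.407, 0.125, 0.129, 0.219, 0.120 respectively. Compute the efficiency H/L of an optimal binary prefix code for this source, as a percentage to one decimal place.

97.5%

Entropy H = −Σ p log₂ p ≈ 2.1309 bits.
Huffman merges: 3/25+1/8→49/200; 129/1000+219/1000→87/250; 49/200+87/250→593/1000; 407/1000+593/1000→1. L = 1093/500 ≈ 2.1860.
Efficiency = H/L = 2.1309/2.1860 = 97.5%.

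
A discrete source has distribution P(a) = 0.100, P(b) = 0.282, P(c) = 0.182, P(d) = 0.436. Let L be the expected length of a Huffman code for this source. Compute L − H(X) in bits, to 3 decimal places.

0.029 bits

Entropy H = −Σ p log₂ p ≈ 1.8167 bits.
Huffman merges: 1/10+91/500→141/500; 141/500+141/500→141/250; 109/250+141/250→1. L = 923/500 ≈ 1.8460.
L − H = 1.8460 − 1.8167 = 0.029 bits.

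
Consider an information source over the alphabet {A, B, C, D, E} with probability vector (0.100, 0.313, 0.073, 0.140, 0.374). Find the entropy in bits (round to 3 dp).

H = −Σ pᵢ log₂ pᵢ.
−0.100·log₂(0.100) = 0.3322
−0.313·log₂(0.313) = 0.5245
−0.073·log₂(0.073) = 0.2756
−0.140·log₂(0.140) = 0.3971
−0.374·log₂(0.374) = 0.5307
Sum ≈ 2.0601 → 2.060 bits.

2.060 bits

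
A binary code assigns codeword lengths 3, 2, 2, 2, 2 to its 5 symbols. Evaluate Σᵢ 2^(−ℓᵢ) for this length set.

1.125

With common denominator 2^3 = 8: Σ 2^(−ℓᵢ) = 1/8 + 2/8 + 2/8 + 2/8 + 2/8 = 9/8 = 1.125.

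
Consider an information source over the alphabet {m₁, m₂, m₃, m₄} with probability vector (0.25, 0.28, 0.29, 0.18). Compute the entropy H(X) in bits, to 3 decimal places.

H = −Σ pᵢ log₂ pᵢ.
−0.25·log₂(0.25) = 0.5000
−0.28·log₂(0.28) = 0.5142
−0.29·log₂(0.29) = 0.5179
−0.18·log₂(0.18) = 0.4453
Sum ≈ 1.9774 → 1.977 bits.

1.977 bits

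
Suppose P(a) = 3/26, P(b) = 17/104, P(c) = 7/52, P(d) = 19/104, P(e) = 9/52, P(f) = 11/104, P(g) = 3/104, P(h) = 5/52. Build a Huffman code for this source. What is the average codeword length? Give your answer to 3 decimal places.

Repeatedly combine the two least-probable nodes; the expected code length is the sum of the merged weights.
merge 3/104 + 5/52 → 1/8
merge 11/104 + 3/26 → 23/104
merge 1/8 + 7/52 → 27/104
merge 17/104 + 9/52 → 35/104
merge 19/104 + 23/104 → 21/52
merge 27/104 + 35/104 → 31/52
merge 21/52 + 31/52 → 1
L = 1/8 + 23/104 + 27/104 + 35/104 + 21/52 + 31/52 + 1 = 153/52 ≈ 2.942 bits/symbol.

2.942 bits/symbol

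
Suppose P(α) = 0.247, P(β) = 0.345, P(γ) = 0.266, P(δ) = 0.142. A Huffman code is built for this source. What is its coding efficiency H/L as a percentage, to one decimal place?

96.8%

Entropy H = −Σ p log₂ p ≈ 1.9361 bits.
Huffman merges: 71/500+247/1000→389/1000; 133/500+69/200→611/1000; 389/1000+611/1000→1. L = 2 ≈ 2.0000.
Efficiency = H/L = 1.9361/2.0000 = 96.8%.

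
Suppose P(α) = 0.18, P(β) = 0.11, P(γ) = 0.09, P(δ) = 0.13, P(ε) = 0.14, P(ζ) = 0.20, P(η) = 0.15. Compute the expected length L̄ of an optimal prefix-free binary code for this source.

Repeatedly combine the two least-probable nodes; the expected code length is the sum of the merged weights.
merge 9/100 + 11/100 → 1/5
merge 13/100 + 7/50 → 27/100
merge 3/20 + 9/50 → 33/100
merge 1/5 + 1/5 → 2/5
merge 27/100 + 33/100 → 3/5
merge 2/5 + 3/5 → 1
L = 1/5 + 27/100 + 33/100 + 2/5 + 3/5 + 1 = 14/5 = 2.8 bits/symbol.

2.8 bits/symbol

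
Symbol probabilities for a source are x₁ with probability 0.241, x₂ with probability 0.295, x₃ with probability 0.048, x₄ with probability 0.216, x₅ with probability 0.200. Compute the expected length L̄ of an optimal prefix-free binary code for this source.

2.248 bits/symbol

Repeatedly combine the two least-probable nodes; the expected code length is the sum of the merged weights.
merge 6/125 + 1/5 → 31/125
merge 27/125 + 241/1000 → 457/1000
merge 31/125 + 59/200 → 543/1000
merge 457/1000 + 543/1000 → 1
L = 31/125 + 457/1000 + 543/1000 + 1 = 281/125 = 2.248 bits/symbol.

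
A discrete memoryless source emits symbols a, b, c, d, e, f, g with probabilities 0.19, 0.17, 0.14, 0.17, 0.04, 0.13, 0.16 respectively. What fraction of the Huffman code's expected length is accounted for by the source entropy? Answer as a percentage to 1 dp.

96.5%

Entropy H = −Σ p log₂ p ≈ 2.7129 bits.
Huffman merges: 1/25+13/100→17/100; 7/50+4/25→3/10; 17/100+17/100→17/50; 17/100+19/100→9/25; 3/10+17/50→16/25; 9/25+16/25→1. L = 281/100 ≈ 2.8100.
Efficiency = H/L = 2.7129/2.8100 = 96.5%.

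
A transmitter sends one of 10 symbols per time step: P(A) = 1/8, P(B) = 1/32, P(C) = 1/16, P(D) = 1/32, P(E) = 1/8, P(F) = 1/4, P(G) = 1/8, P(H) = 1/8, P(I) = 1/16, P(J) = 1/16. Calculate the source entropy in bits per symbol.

3.0625 bits

Each probability is a power of 1/2, so log₂(1/p) is an integer.
H = Σ p·log₂(1/p) = 1/8·3 + 1/32·5 + 1/16·4 + 1/32·5 + 1/8·3 + 1/4·2 + 1/8·3 + 1/8·3 + 1/16·4 + 1/16·4 = 3.0625 bits.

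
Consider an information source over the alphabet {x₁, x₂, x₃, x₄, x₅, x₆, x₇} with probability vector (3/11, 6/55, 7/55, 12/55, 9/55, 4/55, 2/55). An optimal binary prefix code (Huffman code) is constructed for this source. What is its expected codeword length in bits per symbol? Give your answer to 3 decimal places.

Repeatedly combine the two least-probable nodes; the expected code length is the sum of the merged weights.
merge 2/55 + 4/55 → 6/55
merge 6/55 + 6/55 → 12/55
merge 7/55 + 9/55 → 16/55
merge 12/55 + 12/55 → 24/55
merge 3/11 + 16/55 → 31/55
merge 24/55 + 31/55 → 1
L = 6/55 + 12/55 + 16/55 + 24/55 + 31/55 + 1 = 144/55 ≈ 2.618 bits/symbol.

2.618 bits/symbol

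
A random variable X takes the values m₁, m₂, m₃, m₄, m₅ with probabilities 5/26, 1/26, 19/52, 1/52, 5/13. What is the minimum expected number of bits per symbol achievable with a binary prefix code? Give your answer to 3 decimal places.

Repeatedly combine the two least-probable nodes; the expected code length is the sum of the merged weights.
merge 1/52 + 1/26 → 3/52
merge 3/52 + 5/26 → 1/4
merge 1/4 + 19/52 → 8/13
merge 5/13 + 8/13 → 1
L = 3/52 + 1/4 + 8/13 + 1 = 25/13 ≈ 1.923 bits/symbol.

1.923 bits/symbol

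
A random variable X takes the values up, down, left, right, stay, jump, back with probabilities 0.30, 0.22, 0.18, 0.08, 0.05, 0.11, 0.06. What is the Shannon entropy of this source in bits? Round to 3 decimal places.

H = −Σ pᵢ log₂ pᵢ.
−0.30·log₂(0.30) = 0.5211
−0.22·log₂(0.22) = 0.4806
−0.18·log₂(0.18) = 0.4453
−0.08·log₂(0.08) = 0.2915
−0.05·log₂(0.05) = 0.2161
−0.11·log₂(0.11) = 0.3503
−0.06·log₂(0.06) = 0.2435
Sum ≈ 2.5484 → 2.548 bits.

2.548 bits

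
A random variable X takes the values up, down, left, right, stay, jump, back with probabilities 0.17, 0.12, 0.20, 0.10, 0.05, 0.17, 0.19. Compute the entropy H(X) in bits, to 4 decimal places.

2.7041 bits

H = −Σ pᵢ log₂ pᵢ.
−0.17·log₂(0.17) = 0.4346
−0.12·log₂(0.12) = 0.3671
−0.20·log₂(0.20) = 0.4644
−0.10·log₂(0.10) = 0.3322
−0.05·log₂(0.05) = 0.2161
−0.17·log₂(0.17) = 0.4346
−0.19·log₂(0.19) = 0.4552
Sum ≈ 2.7041 → 2.7041 bits.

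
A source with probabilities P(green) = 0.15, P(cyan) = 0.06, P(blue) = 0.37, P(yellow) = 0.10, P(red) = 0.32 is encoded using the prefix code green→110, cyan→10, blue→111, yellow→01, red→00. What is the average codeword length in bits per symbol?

L̄ = Σ pᵢ·ℓᵢ = 0.15·3 + 0.06·2 + 0.37·3 + 0.10·2 + 0.32·2 = 2.52 bits/symbol.

2.52 bits/symbol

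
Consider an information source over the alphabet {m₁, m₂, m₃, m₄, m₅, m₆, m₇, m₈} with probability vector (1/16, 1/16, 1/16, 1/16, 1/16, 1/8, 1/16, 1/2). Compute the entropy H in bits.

Each probability is a power of 1/2, so log₂(1/p) is an integer.
H = Σ p·log₂(1/p) = 1/16·4 + 1/16·4 + 1/16·4 + 1/16·4 + 1/16·4 + 1/8·3 + 1/16·4 + 1/2·1 = 2.375 bits.

2.375 bits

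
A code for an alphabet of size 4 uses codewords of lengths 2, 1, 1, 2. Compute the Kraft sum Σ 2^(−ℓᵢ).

1.5

With common denominator 2^2 = 4: Σ 2^(−ℓᵢ) = 1/4 + 2/4 + 2/4 + 1/4 = 6/4 = 1.5.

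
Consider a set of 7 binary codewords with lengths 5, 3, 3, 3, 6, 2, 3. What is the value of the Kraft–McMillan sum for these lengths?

With common denominator 2^6 = 64: Σ 2^(−ℓᵢ) = 2/64 + 8/64 + 8/64 + 8/64 + 1/64 + 16/64 + 8/64 = 51/64 = 0.796875.

0.796875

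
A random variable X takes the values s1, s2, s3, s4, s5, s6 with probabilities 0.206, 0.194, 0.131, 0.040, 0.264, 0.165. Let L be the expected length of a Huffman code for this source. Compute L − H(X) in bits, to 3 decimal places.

0.072 bits

Entropy H = −Σ p log₂ p ≈ 2.4346 bits.
Huffman merges: 1/25+131/1000→171/1000; 33/200+171/1000→42/125; 97/500+103/500→2/5; 33/125+42/125→3/5; 2/5+3/5→1. L = 2507/1000 ≈ 2.5070.
L − H = 2.5070 − 2.4346 = 0.072 bits.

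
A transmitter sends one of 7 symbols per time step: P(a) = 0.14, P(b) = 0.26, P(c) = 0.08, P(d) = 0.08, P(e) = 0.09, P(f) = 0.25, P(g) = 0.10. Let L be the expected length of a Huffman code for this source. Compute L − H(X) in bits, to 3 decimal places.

0.020 bits

Entropy H = −Σ p log₂ p ≈ 2.6303 bits.
Huffman merges: 2/25+2/25→4/25; 9/100+1/10→19/100; 7/50+4/25→3/10; 19/100+1/4→11/25; 13/50+3/10→14/25; 11/25+14/25→1. L = 53/20 ≈ 2.6500.
L − H = 2.6500 − 2.6303 = 0.020 bits.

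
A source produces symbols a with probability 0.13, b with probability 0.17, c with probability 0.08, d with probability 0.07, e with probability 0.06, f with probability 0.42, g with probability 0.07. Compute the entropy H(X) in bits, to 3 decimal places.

H = −Σ pᵢ log₂ pᵢ.
−0.13·log₂(0.13) = 0.3826
−0.17·log₂(0.17) = 0.4346
−0.08·log₂(0.08) = 0.2915
−0.07·log₂(0.07) = 0.2686
−0.06·log₂(0.06) = 0.2435
−0.42·log₂(0.42) = 0.5256
−0.07·log₂(0.07) = 0.2686
Sum ≈ 2.4150 → 2.415 bits.

2.415 bits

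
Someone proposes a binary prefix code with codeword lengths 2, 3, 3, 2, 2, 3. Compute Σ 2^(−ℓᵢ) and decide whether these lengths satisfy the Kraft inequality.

1.125; no

With common denominator 2^3 = 8: Σ 2^(−ℓᵢ) = 2/8 + 1/8 + 1/8 + 2/8 + 2/8 + 1/8 = 9/8 = 1.125.
Kraft's inequality requires Σ ≤ 1; here Σ = 1.125 > 1, so no such prefix code exists.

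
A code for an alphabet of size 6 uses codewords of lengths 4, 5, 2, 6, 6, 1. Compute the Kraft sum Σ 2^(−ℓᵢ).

With common denominator 2^6 = 64: Σ 2^(−ℓᵢ) = 4/64 + 2/64 + 16/64 + 1/64 + 1/64 + 32/64 = 56/64 = 0.875.

0.875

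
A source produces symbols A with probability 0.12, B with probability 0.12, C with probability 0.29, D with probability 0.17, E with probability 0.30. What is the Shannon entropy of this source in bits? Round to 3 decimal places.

H = −Σ pᵢ log₂ pᵢ.
−0.12·log₂(0.12) = 0.3671
−0.12·log₂(0.12) = 0.3671
−0.29·log₂(0.29) = 0.5179
−0.17·log₂(0.17) = 0.4346
−0.30·log₂(0.30) = 0.5211
Sum ≈ 2.2077 → 2.208 bits.

2.208 bits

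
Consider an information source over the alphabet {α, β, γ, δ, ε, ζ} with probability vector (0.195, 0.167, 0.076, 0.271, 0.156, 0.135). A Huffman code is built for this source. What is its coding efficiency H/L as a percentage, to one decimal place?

98.4%

Entropy H = −Σ p log₂ p ≈ 2.4923 bits.
Huffman merges: 19/250+27/200→211/1000; 39/250+167/1000→323/1000; 39/200+211/1000→203/500; 271/1000+323/1000→297/500; 203/500+297/500→1. L = 1267/500 ≈ 2.5340.
Efficiency = H/L = 2.4923/2.5340 = 98.4%.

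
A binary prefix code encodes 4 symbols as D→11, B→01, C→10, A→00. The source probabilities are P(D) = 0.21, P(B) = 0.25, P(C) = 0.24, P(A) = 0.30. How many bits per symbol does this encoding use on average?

2 bits/symbol

L̄ = Σ pᵢ·ℓᵢ = 0.21·2 + 0.25·2 + 0.24·2 + 0.30·2 = 2 bits/symbol.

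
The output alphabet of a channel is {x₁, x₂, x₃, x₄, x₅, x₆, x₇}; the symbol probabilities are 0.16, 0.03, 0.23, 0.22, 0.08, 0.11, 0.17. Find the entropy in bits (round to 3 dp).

2.619 bits

H = −Σ pᵢ log₂ pᵢ.
−0.16·log₂(0.16) = 0.4230
−0.03·log₂(0.03) = 0.1518
−0.23·log₂(0.23) = 0.4877
−0.22·log₂(0.22) = 0.4806
−0.08·log₂(0.08) = 0.2915
−0.11·log₂(0.11) = 0.3503
−0.17·log₂(0.17) = 0.4346
Sum ≈ 2.6194 → 2.619 bits.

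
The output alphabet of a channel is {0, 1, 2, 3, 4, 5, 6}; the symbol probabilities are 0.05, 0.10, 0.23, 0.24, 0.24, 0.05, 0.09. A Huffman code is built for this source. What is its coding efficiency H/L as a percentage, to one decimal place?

Entropy H = −Σ p log₂ p ≈ 2.5530 bits.
Huffman merges: 1/20+1/20→1/10; 9/100+1/10→19/100; 1/10+19/100→29/100; 23/100+6/25→47/100; 6/25+29/100→53/100; 47/100+53/100→1. L = 129/50 ≈ 2.5800.
Efficiency = H/L = 2.5530/2.5800 = 99.0%.

99.0%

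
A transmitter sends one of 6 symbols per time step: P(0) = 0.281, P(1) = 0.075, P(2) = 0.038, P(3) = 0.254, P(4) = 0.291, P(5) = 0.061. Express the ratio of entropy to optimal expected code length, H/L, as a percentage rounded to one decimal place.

Entropy H = −Σ p log₂ p ≈ 2.2407 bits.
Huffman merges: 19/500+61/1000→99/1000; 3/40+99/1000→87/500; 87/500+127/500→107/250; 281/1000+291/1000→143/250; 107/250+143/250→1. L = 2273/1000 ≈ 2.2730.
Efficiency = H/L = 2.2407/2.2730 = 98.6%.

98.6%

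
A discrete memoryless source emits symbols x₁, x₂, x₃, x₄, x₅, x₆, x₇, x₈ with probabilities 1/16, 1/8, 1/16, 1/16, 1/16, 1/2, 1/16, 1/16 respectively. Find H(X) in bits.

2.375 bits

Each probability is a power of 1/2, so log₂(1/p) is an integer.
H = Σ p·log₂(1/p) = 1/16·4 + 1/8·3 + 1/16·4 + 1/16·4 + 1/16·4 + 1/2·1 + 1/16·4 + 1/16·4 = 2.375 bits.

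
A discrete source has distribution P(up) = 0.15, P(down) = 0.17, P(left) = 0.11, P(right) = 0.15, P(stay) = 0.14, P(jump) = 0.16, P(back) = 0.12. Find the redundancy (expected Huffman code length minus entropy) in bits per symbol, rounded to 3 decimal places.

0.037 bits

Entropy H = −Σ p log₂ p ≈ 2.7932 bits.
Huffman merges: 11/100+3/25→23/100; 7/50+3/20→29/100; 3/20+4/25→31/100; 17/100+23/100→2/5; 29/100+31/100→3/5; 2/5+3/5→1. L = 283/100 ≈ 2.8300.
L − H = 2.8300 − 2.7932 = 0.037 bits.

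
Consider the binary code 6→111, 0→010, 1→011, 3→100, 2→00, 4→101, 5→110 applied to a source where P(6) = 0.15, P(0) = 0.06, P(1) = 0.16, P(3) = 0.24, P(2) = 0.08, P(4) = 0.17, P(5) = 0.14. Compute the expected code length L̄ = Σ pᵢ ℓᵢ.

2.92 bits/symbol

L̄ = Σ pᵢ·ℓᵢ = 0.15·3 + 0.06·3 + 0.16·3 + 0.24·3 + 0.08·2 + 0.17·3 + 0.14·3 = 2.92 bits/symbol.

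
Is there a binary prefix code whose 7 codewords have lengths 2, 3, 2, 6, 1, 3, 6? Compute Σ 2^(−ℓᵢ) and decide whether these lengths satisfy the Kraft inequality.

1.28125; no

With common denominator 2^6 = 64: Σ 2^(−ℓᵢ) = 16/64 + 8/64 + 16/64 + 1/64 + 32/64 + 8/64 + 1/64 = 82/64 = 1.28125.
Kraft's inequality requires Σ ≤ 1; here Σ = 1.28125 > 1, so no such prefix code exists.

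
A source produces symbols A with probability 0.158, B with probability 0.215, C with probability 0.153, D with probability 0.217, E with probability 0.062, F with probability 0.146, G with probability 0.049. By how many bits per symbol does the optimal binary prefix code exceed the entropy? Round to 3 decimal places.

Entropy H = −Σ p log₂ p ≈ 2.6573 bits.
Huffman merges: 49/1000+31/500→111/1000; 111/1000+73/500→257/1000; 153/1000+79/500→311/1000; 43/200+217/1000→54/125; 257/1000+311/1000→71/125; 54/125+71/125→1. L = 2679/1000 ≈ 2.6790.
L − H = 2.6790 − 2.6573 = 0.022 bits.

0.022 bits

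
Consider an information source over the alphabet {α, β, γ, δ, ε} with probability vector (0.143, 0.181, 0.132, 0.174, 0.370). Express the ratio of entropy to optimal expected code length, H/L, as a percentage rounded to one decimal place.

Entropy H = −Σ p log₂ p ≈ 2.2029 bits.
Huffman merges: 33/250+143/1000→11/40; 87/500+181/1000→71/200; 11/40+71/200→63/100; 37/100+63/100→1. L = 113/50 ≈ 2.2600.
Efficiency = H/L = 2.2029/2.2600 = 97.5%.

97.5%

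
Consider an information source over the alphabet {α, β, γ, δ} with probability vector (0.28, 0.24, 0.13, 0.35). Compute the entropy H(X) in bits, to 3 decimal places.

1.921 bits

H = −Σ pᵢ log₂ pᵢ.
−0.28·log₂(0.28) = 0.5142
−0.24·log₂(0.24) = 0.4941
−0.13·log₂(0.13) = 0.3826
−0.35·log₂(0.35) = 0.5301
Sum ≈ 1.9211 → 1.921 bits.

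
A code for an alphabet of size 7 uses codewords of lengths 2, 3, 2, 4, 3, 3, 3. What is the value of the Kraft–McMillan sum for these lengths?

With common denominator 2^4 = 16: Σ 2^(−ℓᵢ) = 4/16 + 2/16 + 4/16 + 1/16 + 2/16 + 2/16 + 2/16 = 17/16 = 1.0625.

1.0625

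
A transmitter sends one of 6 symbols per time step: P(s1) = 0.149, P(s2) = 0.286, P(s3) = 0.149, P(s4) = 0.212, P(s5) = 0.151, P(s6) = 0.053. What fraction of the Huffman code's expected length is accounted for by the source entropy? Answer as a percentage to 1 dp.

Entropy H = −Σ p log₂ p ≈ 2.4459 bits.
Huffman merges: 53/1000+149/1000→101/500; 149/1000+151/1000→3/10; 101/500+53/250→207/500; 143/500+3/10→293/500; 207/500+293/500→1. L = 1251/500 ≈ 2.5020.
Efficiency = H/L = 2.4459/2.5020 = 97.8%.

97.8%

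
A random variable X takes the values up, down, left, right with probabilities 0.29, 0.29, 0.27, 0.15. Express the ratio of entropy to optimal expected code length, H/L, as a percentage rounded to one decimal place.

97.8%

Entropy H = −Σ p log₂ p ≈ 1.9564 bits.
Huffman merges: 3/20+27/100→21/50; 29/100+29/100→29/50; 21/50+29/50→1. L = 2 ≈ 2.0000.
Efficiency = H/L = 1.9564/2.0000 = 97.8%.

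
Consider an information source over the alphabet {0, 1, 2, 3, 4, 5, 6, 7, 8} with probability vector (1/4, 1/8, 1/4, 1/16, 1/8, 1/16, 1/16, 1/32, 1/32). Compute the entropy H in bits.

2.8125 bits

Each probability is a power of 1/2, so log₂(1/p) is an integer.
H = Σ p·log₂(1/p) = 1/4·2 + 1/8·3 + 1/4·2 + 1/16·4 + 1/8·3 + 1/16·4 + 1/16·4 + 1/32·5 + 1/32·5 = 2.8125 bits.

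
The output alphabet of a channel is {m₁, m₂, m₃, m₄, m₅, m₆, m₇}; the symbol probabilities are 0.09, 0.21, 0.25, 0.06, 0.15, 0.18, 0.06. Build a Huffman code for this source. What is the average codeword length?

Repeatedly combine the two least-probable nodes; the expected code length is the sum of the merged weights.
merge 3/50 + 3/50 → 3/25
merge 9/100 + 3/25 → 21/100
merge 3/20 + 9/50 → 33/100
merge 21/100 + 21/100 → 21/50
merge 1/4 + 33/100 → 29/50
merge 21/50 + 29/50 → 1
L = 3/25 + 21/100 + 33/100 + 21/50 + 29/50 + 1 = 133/50 = 2.66 bits/symbol.

2.66 bits/symbol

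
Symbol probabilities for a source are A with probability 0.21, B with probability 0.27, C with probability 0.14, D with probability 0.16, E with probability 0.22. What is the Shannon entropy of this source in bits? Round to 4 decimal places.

2.2835 bits

H = −Σ pᵢ log₂ pᵢ.
−0.21·log₂(0.21) = 0.4728
−0.27·log₂(0.27) = 0.5100
−0.14·log₂(0.14) = 0.3971
−0.16·log₂(0.16) = 0.4230
−0.22·log₂(0.22) = 0.4806
Sum ≈ 2.2835 → 2.2835 bits.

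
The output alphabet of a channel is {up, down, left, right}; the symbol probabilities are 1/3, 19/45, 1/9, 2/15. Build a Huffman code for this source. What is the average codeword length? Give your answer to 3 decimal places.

1.822 bits/symbol

Repeatedly combine the two least-probable nodes; the expected code length is the sum of the merged weights.
merge 1/9 + 2/15 → 11/45
merge 11/45 + 1/3 → 26/45
merge 19/45 + 26/45 → 1
L = 11/45 + 26/45 + 1 = 82/45 ≈ 1.822 bits/symbol.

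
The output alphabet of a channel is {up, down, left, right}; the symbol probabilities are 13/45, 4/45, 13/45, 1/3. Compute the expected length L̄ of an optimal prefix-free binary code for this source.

Repeatedly combine the two least-probable nodes; the expected code length is the sum of the merged weights.
merge 4/45 + 13/45 → 17/45
merge 13/45 + 1/3 → 28/45
merge 17/45 + 28/45 → 1
L = 17/45 + 28/45 + 1 = 2 bits/symbol.

2 bits/symbol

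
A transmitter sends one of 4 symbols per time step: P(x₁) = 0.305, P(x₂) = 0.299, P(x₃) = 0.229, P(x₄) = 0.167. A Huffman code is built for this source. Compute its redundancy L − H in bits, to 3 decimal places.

Entropy H = −Σ p log₂ p ≈ 1.9615 bits.
Huffman merges: 167/1000+229/1000→99/250; 299/1000+61/200→151/250; 99/250+151/250→1. L = 2 ≈ 2.0000.
L − H = 2.0000 − 1.9615 = 0.039 bits.

0.039 bits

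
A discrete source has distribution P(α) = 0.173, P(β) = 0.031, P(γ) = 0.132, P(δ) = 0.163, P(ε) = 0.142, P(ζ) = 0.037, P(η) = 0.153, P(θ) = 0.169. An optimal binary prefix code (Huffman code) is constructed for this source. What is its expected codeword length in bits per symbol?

Repeatedly combine the two least-probable nodes; the expected code length is the sum of the merged weights.
merge 31/1000 + 37/1000 → 17/250
merge 17/250 + 33/250 → 1/5
merge 71/500 + 153/1000 → 59/200
merge 163/1000 + 169/1000 → 83/250
merge 173/1000 + 1/5 → 373/1000
merge 59/200 + 83/250 → 627/1000
merge 373/1000 + 627/1000 → 1
L = 17/250 + 1/5 + 59/200 + 83/250 + 373/1000 + 627/1000 + 1 = 579/200 = 2.895 bits/symbol.

2.895 bits/symbol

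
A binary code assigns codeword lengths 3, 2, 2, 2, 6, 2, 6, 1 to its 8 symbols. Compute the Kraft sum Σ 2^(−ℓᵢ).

With common denominator 2^6 = 64: Σ 2^(−ℓᵢ) = 8/64 + 16/64 + 16/64 + 16/64 + 1/64 + 16/64 + 1/64 + 32/64 = 106/64 = 1.65625.

1.65625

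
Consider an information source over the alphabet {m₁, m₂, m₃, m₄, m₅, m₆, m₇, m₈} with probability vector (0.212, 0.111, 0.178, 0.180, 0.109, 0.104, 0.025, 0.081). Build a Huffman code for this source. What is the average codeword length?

2.894 bits/symbol

Repeatedly combine the two least-probable nodes; the expected code length is the sum of the merged weights.
merge 1/40 + 81/1000 → 53/500
merge 13/125 + 53/500 → 21/100
merge 109/1000 + 111/1000 → 11/50
merge 89/500 + 9/50 → 179/500
merge 21/100 + 53/250 → 211/500
merge 11/50 + 179/500 → 289/500
merge 211/500 + 289/500 → 1
L = 53/500 + 21/100 + 11/50 + 179/500 + 211/500 + 289/500 + 1 = 1447/500 = 2.894 bits/symbol.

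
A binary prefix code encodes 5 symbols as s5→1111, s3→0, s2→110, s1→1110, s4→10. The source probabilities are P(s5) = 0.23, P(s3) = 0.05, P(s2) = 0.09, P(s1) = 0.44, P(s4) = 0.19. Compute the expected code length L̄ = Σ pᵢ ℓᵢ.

L̄ = Σ pᵢ·ℓᵢ = 0.23·4 + 0.05·1 + 0.09·3 + 0.44·4 + 0.19·2 = 3.38 bits/symbol.

3.38 bits/symbol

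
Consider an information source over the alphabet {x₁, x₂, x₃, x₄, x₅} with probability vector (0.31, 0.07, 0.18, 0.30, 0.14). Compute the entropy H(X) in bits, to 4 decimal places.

H = −Σ pᵢ log₂ pᵢ.
−0.31·log₂(0.31) = 0.5238
−0.07·log₂(0.07) = 0.2686
−0.18·log₂(0.18) = 0.4453
−0.30·log₂(0.30) = 0.5211
−0.14·log₂(0.14) = 0.3971
Sum ≈ 2.1559 → 2.1559 bits.

2.1559 bits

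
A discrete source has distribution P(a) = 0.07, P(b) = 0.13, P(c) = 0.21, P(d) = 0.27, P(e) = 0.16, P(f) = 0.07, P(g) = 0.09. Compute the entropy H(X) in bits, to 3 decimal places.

H = −Σ pᵢ log₂ pᵢ.
−0.07·log₂(0.07) = 0.2686
−0.13·log₂(0.13) = 0.3826
−0.21·log₂(0.21) = 0.4728
−0.27·log₂(0.27) = 0.5100
−0.16·log₂(0.16) = 0.4230
−0.07·log₂(0.07) = 0.2686
−0.09·log₂(0.09) = 0.3127
Sum ≈ 2.6383 → 2.638 bits.

2.638 bits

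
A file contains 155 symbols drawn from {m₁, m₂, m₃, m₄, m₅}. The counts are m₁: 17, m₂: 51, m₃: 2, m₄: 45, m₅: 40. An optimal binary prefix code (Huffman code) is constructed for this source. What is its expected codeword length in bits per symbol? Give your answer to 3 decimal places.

Probabilities are the counts divided by 155.
Repeatedly combine the two least-probable nodes; the expected code length is the sum of the merged weights.
merge 2/155 + 17/155 → 19/155
merge 19/155 + 8/31 → 59/155
merge 9/31 + 51/155 → 96/155
merge 59/155 + 96/155 → 1
L = 19/155 + 59/155 + 96/155 + 1 = 329/155 ≈ 2.123 bits/symbol.

2.123 bits/symbol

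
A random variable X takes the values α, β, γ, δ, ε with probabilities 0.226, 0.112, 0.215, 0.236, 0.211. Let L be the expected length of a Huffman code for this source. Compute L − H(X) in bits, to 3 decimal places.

Entropy H = −Σ p log₂ p ≈ 2.2807 bits.
Huffman merges: 14/125+211/1000→323/1000; 43/200+113/500→441/1000; 59/250+323/1000→559/1000; 441/1000+559/1000→1. L = 2323/1000 ≈ 2.3230.
L − H = 2.3230 − 2.2807 = 0.042 bits.

0.042 bits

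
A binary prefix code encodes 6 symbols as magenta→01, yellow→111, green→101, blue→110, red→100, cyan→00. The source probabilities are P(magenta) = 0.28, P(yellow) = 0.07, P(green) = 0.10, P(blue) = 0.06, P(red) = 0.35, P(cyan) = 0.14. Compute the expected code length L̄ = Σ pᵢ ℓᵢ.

L̄ = Σ pᵢ·ℓᵢ = 0.28·2 + 0.07·3 + 0.10·3 + 0.06·3 + 0.35·3 + 0.14·2 = 2.58 bits/symbol.

2.58 bits/symbol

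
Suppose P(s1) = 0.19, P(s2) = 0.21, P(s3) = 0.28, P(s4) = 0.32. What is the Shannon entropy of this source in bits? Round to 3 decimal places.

1.968 bits

H = −Σ pᵢ log₂ pᵢ.
−0.19·log₂(0.19) = 0.4552
−0.21·log₂(0.21) = 0.4728
−0.28·log₂(0.28) = 0.5142
−0.32·log₂(0.32) = 0.5260
Sum ≈ 1.9683 → 1.968 bits.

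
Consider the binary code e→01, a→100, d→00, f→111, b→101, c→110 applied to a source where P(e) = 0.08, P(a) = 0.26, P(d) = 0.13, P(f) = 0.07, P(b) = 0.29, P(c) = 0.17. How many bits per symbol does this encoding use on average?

2.79 bits/symbol

L̄ = Σ pᵢ·ℓᵢ = 0.08·2 + 0.26·3 + 0.13·2 + 0.07·3 + 0.29·3 + 0.17·3 = 2.79 bits/symbol.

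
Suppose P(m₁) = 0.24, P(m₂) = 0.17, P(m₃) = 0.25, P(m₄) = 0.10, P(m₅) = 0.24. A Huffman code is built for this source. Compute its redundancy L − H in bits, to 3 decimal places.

Entropy H = −Σ p log₂ p ≈ 2.2550 bits.
Huffman merges: 1/10+17/100→27/100; 6/25+6/25→12/25; 1/4+27/100→13/25; 12/25+13/25→1. L = 227/100 ≈ 2.2700.
L − H = 2.2700 − 2.2550 = 0.015 bits.

0.015 bits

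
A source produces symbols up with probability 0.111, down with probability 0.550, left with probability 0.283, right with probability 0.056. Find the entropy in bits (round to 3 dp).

1.575 bits

H = −Σ pᵢ log₂ pᵢ.
−0.111·log₂(0.111) = 0.3520
−0.550·log₂(0.550) = 0.4744
−0.283·log₂(0.283) = 0.5154
−0.056·log₂(0.056) = 0.2329
Sum ≈ 1.5746 → 1.575 bits.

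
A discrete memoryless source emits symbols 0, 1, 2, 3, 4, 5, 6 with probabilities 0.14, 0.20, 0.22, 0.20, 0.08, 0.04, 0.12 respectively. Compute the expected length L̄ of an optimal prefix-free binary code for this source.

Repeatedly combine the two least-probable nodes; the expected code length is the sum of the merged weights.
merge 1/25 + 2/25 → 3/25
merge 3/25 + 3/25 → 6/25
merge 7/50 + 1/5 → 17/50
merge 1/5 + 11/50 → 21/50
merge 6/25 + 17/50 → 29/50
merge 21/50 + 29/50 → 1
L = 3/25 + 6/25 + 17/50 + 21/50 + 29/50 + 1 = 27/10 = 2.7 bits/symbol.

2.7 bits/symbol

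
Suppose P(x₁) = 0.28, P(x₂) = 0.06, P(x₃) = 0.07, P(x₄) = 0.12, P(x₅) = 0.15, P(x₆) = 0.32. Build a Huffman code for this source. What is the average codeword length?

2.38 bits/symbol

Repeatedly combine the two least-probable nodes; the expected code length is the sum of the merged weights.
merge 3/50 + 7/100 → 13/100
merge 3/25 + 13/100 → 1/4
merge 3/20 + 1/4 → 2/5
merge 7/25 + 8/25 → 3/5
merge 2/5 + 3/5 → 1
L = 13/100 + 1/4 + 2/5 + 3/5 + 1 = 119/50 = 2.38 bits/symbol.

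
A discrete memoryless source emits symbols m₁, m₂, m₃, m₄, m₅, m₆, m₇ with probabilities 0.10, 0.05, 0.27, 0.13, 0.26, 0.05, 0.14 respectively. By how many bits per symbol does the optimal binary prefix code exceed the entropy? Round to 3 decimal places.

Entropy H = −Σ p log₂ p ≈ 2.5594 bits.
Huffman merges: 1/20+1/20→1/10; 1/10+1/10→1/5; 13/100+7/50→27/100; 1/5+13/50→23/50; 27/100+27/100→27/50; 23/50+27/50→1. L = 257/100 ≈ 2.5700.
L − H = 2.5700 − 2.5594 = 0.011 bits.

0.011 bits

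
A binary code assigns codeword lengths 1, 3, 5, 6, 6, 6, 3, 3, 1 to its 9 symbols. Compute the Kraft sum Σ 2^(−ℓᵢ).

With common denominator 2^6 = 64: Σ 2^(−ℓᵢ) = 32/64 + 8/64 + 2/64 + 1/64 + 1/64 + 1/64 + 8/64 + 8/64 + 32/64 = 93/64 = 1.453125.

1.453125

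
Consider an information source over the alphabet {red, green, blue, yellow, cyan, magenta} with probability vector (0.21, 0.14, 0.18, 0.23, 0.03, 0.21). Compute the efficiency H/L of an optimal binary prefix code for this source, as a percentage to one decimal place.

96.3%

Entropy H = −Σ p log₂ p ≈ 2.4275 bits.
Huffman merges: 3/100+7/50→17/100; 17/100+9/50→7/20; 21/100+21/100→21/50; 23/100+7/20→29/50; 21/50+29/50→1. L = 63/25 ≈ 2.5200.
Efficiency = H/L = 2.4275/2.5200 = 96.3%.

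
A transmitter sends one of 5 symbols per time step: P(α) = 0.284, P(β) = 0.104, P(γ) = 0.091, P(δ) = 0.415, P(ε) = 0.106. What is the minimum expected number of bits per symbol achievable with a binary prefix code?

Repeatedly combine the two least-probable nodes; the expected code length is the sum of the merged weights.
merge 91/1000 + 13/125 → 39/200
merge 53/500 + 39/200 → 301/1000
merge 71/250 + 301/1000 → 117/200
merge 83/200 + 117/200 → 1
L = 39/200 + 301/1000 + 117/200 + 1 = 2081/1000 = 2.081 bits/symbol.

2.081 bits/symbol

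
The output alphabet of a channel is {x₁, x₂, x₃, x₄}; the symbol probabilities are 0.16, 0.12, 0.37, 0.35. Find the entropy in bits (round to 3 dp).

1.851 bits

H = −Σ pᵢ log₂ pᵢ.
−0.16·log₂(0.16) = 0.4230
−0.12·log₂(0.12) = 0.3671
−0.37·log₂(0.37) = 0.5307
−0.35·log₂(0.35) = 0.5301
Sum ≈ 1.8509 → 1.851 bits.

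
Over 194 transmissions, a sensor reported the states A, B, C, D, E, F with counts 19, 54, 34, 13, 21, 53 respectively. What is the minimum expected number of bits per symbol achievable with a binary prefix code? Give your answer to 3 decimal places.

2.438 bits/symbol

Probabilities are the counts divided by 194.
Repeatedly combine the two least-probable nodes; the expected code length is the sum of the merged weights.
merge 13/194 + 19/194 → 16/97
merge 21/194 + 16/97 → 53/194
merge 17/97 + 53/194 → 87/194
merge 53/194 + 27/97 → 107/194
merge 87/194 + 107/194 → 1
L = 16/97 + 53/194 + 87/194 + 107/194 + 1 = 473/194 ≈ 2.438 bits/symbol.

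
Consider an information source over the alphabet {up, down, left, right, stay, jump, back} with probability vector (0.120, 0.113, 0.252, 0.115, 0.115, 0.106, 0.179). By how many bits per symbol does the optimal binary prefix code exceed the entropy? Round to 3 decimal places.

Entropy H = −Σ p log₂ p ≈ 2.7288 bits.
Huffman merges: 53/500+113/1000→219/1000; 23/200+23/200→23/100; 3/25+179/1000→299/1000; 219/1000+23/100→449/1000; 63/250+299/1000→551/1000; 449/1000+551/1000→1. L = 687/250 ≈ 2.7480.
L − H = 2.7480 − 2.7288 = 0.019 bits.

0.019 bits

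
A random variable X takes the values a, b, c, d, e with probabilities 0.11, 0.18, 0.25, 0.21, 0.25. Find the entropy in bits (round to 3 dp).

H = −Σ pᵢ log₂ pᵢ.
−0.11·log₂(0.11) = 0.3503
−0.18·log₂(0.18) = 0.4453
−0.25·log₂(0.25) = 0.5000
−0.21·log₂(0.21) = 0.4728
−0.25·log₂(0.25) = 0.5000
Sum ≈ 2.2684 → 2.268 bits.

2.268 bits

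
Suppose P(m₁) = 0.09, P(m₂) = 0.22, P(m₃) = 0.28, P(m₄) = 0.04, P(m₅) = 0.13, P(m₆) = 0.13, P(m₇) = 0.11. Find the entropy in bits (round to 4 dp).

2.6088 bits

H = −Σ pᵢ log₂ pᵢ.
−0.09·log₂(0.09) = 0.3127
−0.22·log₂(0.22) = 0.4806
−0.28·log₂(0.28) = 0.5142
−0.04·log₂(0.04) = 0.1858
−0.13·log₂(0.13) = 0.3826
−0.13·log₂(0.13) = 0.3826
−0.11·log₂(0.11) = 0.3503
Sum ≈ 2.6088 → 2.6088 bits.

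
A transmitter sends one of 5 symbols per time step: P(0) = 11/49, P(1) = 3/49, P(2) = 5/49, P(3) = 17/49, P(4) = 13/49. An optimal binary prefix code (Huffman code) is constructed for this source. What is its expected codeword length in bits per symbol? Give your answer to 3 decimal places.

2.163 bits/symbol

Repeatedly combine the two least-probable nodes; the expected code length is the sum of the merged weights.
merge 3/49 + 5/49 → 8/49
merge 8/49 + 11/49 → 19/49
merge 13/49 + 17/49 → 30/49
merge 19/49 + 30/49 → 1
L = 8/49 + 19/49 + 30/49 + 1 = 106/49 ≈ 2.163 bits/symbol.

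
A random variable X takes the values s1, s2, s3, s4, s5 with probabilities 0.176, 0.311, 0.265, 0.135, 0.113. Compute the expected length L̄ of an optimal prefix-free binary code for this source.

Repeatedly combine the two least-probable nodes; the expected code length is the sum of the merged weights.
merge 113/1000 + 27/200 → 31/125
merge 22/125 + 31/125 → 53/125
merge 53/200 + 311/1000 → 72/125
merge 53/125 + 72/125 → 1
L = 31/125 + 53/125 + 72/125 + 1 = 281/125 = 2.248 bits/symbol.

2.248 bits/symbol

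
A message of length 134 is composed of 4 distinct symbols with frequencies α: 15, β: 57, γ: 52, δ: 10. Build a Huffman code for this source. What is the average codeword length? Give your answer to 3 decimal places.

1.761 bits/symbol

Probabilities are the counts divided by 134.
Repeatedly combine the two least-probable nodes; the expected code length is the sum of the merged weights.
merge 5/67 + 15/134 → 25/134
merge 25/134 + 26/67 → 77/134
merge 57/134 + 77/134 → 1
L = 25/134 + 77/134 + 1 = 118/67 ≈ 1.761 bits/symbol.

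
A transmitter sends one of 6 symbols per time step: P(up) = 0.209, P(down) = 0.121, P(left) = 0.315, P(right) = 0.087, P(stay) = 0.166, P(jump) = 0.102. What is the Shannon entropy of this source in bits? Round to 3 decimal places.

H = −Σ pᵢ log₂ pᵢ.
−0.209·log₂(0.209) = 0.4720
−0.121·log₂(0.121) = 0.3687
−0.315·log₂(0.315) = 0.5250
−0.087·log₂(0.087) = 0.3065
−0.166·log₂(0.166) = 0.4301
−0.102·log₂(0.102) = 0.3359
Sum ≈ 2.4381 → 2.438 bits.

2.438 bits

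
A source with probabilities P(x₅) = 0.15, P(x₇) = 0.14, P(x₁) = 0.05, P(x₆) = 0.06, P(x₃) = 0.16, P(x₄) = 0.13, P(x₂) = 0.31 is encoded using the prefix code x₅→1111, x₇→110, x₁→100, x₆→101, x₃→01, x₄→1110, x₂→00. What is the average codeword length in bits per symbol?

L̄ = Σ pᵢ·ℓᵢ = 0.15·4 + 0.14·3 + 0.05·3 + 0.06·3 + 0.16·2 + 0.13·4 + 0.31·2 = 2.81 bits/symbol.

2.81 bits/symbol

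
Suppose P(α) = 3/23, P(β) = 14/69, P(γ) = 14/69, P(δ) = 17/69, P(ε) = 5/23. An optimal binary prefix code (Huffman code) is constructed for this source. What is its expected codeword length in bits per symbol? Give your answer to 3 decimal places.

2.333 bits/symbol

Repeatedly combine the two least-probable nodes; the expected code length is the sum of the merged weights.
merge 3/23 + 14/69 → 1/3
merge 14/69 + 5/23 → 29/69
merge 17/69 + 1/3 → 40/69
merge 29/69 + 40/69 → 1
L = 1/3 + 29/69 + 40/69 + 1 = 7/3 ≈ 2.333 bits/symbol.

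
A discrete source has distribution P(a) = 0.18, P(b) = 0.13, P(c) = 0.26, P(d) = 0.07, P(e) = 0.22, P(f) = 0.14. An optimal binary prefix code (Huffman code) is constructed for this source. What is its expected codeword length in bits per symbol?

2.52 bits/symbol

Repeatedly combine the two least-probable nodes; the expected code length is the sum of the merged weights.
merge 7/100 + 13/100 → 1/5
merge 7/50 + 9/50 → 8/25
merge 1/5 + 11/50 → 21/50
merge 13/50 + 8/25 → 29/50
merge 21/50 + 29/50 → 1
L = 1/5 + 8/25 + 21/50 + 29/50 + 1 = 63/25 = 2.52 bits/symbol.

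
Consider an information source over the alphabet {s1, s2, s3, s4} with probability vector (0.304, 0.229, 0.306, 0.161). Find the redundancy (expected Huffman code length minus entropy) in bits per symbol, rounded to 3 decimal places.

Entropy H = −Σ p log₂ p ≈ 1.9562 bits.
Huffman merges: 161/1000+229/1000→39/100; 38/125+153/500→61/100; 39/100+61/100→1. L = 2 ≈ 2.0000.
L − H = 2.0000 − 1.9562 = 0.044 bits.

0.044 bits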